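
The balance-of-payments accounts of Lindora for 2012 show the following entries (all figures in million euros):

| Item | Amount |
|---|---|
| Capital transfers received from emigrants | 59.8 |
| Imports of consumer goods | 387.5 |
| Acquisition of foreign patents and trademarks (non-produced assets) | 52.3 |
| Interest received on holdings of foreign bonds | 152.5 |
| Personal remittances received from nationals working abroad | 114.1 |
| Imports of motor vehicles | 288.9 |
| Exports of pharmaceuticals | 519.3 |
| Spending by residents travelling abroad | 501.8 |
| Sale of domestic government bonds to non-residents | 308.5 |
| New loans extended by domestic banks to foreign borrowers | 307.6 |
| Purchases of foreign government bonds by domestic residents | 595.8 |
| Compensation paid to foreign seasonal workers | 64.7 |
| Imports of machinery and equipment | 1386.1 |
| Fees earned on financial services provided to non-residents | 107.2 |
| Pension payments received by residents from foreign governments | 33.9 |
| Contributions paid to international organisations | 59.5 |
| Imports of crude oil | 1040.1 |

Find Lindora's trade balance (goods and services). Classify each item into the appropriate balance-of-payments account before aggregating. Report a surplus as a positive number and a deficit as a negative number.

Goods: -387.5 + 519.3 - 1386.1 - 1040.1 - 288.9 = -2583.3
Services: -501.8 + 107.2 = -394.6
Trade balance = -2583.3 + (-394.6) = -2977.9
(Excluded from the trade balance — capital account: capital transfers received from emigrants 59.8, acquisition of foreign patents and trademarks (non-produced assets) 52.3; primary income: interest received on holdings of foreign bonds 152.5, compensation paid to foreign seasonal workers 64.7; secondary income: personal remittances received from nationals working abroad 114.1, pension payments received by residents from foreign governments 33.9, contributions paid to international organisations 59.5; financial account: sale of domestic government bonds to non-residents 308.5, new loans extended by domestic banks to foreign borrowers 307.6, purchases of foreign government bonds by domestic residents 595.8.)

-2977.9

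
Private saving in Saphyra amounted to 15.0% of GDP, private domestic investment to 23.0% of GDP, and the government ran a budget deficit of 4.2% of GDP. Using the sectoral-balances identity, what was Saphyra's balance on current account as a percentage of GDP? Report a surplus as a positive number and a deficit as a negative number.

-12.2

By the sectoral-balances identity, CA = (S_private - I) + (T - G).
Private balance = 15.0 - 23.0 = -8.0
Government balance (T - G) = -4.2
CA = -8.0 + (-4.2) = -12.2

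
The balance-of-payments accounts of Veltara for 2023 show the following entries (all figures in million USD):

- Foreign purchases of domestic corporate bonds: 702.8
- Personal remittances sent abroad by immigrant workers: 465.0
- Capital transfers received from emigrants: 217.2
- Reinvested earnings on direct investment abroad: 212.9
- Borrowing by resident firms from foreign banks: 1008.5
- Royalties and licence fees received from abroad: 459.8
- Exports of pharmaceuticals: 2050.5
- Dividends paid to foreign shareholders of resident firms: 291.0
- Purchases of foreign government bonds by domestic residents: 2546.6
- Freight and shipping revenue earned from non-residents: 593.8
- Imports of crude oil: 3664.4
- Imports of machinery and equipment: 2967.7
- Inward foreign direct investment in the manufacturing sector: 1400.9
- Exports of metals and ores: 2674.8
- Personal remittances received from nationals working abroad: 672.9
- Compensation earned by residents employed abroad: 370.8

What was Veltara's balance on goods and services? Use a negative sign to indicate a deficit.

Goods: -3664.4 - 2967.7 + 2674.8 + 2050.5 = -1906.8
Services: 593.8 + 459.8 = 1053.6
Trade balance = -1906.8 + 1053.6 = -853.2
(Excluded from the trade balance — financial account: foreign purchases of domestic corporate bonds 702.8, borrowing by resident firms from foreign banks 1008.5, purchases of foreign government bonds by domestic residents 2546.6, inward foreign direct investment in the manufacturing sector 1400.9; secondary income: personal remittances sent abroad by immigrant workers 465.0, personal remittances received from nationals working abroad 672.9; capital account: capital transfers received from emigrants 217.2; primary income: reinvested earnings on direct investment abroad 212.9, dividends paid to foreign shareholders of resident firms 291.0, compensation earned by residents employed abroad 370.8.)

-853.2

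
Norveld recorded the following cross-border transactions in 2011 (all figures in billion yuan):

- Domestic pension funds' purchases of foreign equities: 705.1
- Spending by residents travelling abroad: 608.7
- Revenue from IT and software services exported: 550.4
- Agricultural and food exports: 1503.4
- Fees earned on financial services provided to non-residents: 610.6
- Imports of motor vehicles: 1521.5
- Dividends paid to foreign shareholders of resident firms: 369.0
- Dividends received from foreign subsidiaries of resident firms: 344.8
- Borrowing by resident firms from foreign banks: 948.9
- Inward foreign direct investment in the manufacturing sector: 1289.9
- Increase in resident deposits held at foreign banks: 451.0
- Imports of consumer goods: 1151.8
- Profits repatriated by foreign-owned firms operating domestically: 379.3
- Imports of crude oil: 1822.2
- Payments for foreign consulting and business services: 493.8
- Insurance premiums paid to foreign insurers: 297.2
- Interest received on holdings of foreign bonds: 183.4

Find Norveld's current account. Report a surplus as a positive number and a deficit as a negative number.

Goods: 1503.4 - 1822.2 - 1521.5 - 1151.8 = -2992.1
Services: -297.2 + 610.6 - 493.8 - 608.7 + 550.4 = -238.7
Primary income: 183.4 - 369.0 - 379.3 + 344.8 = -220.1
Current account = (-2992.1) + (-238.7) + (-220.1) = -3450.9
(Excluded from the current account — financial account: domestic pension funds' purchases of foreign equities 705.1, borrowing by resident firms from foreign banks 948.9, inward foreign direct investment in the manufacturing sector 1289.9, increase in resident deposits held at foreign banks 451.0.)

-3450.9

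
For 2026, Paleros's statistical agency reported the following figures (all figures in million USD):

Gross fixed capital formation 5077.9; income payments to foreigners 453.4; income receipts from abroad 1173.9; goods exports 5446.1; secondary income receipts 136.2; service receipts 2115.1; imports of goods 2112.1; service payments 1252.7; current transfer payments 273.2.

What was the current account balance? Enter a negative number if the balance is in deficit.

4779.9

Goods balance = 5446.1 - 2112.1 = 3334.0
Services balance = 2115.1 - 1252.7 = 862.4
Trade balance (goods + services) = 3334.0 + 862.4 = 4196.4
Net primary income = 1173.9 - 453.4 = 720.5
Net secondary income = 136.2 - 273.2 = -137.0
Current account = 4196.4 + 720.5 + (-137.0) = 4779.9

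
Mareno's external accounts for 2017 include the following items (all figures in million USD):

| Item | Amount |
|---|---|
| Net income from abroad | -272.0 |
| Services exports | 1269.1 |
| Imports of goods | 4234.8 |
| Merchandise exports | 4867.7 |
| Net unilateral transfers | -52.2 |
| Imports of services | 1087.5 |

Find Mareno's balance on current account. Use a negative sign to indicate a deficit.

Goods balance = 4867.7 - 4234.8 = 632.9
Services balance = 1269.1 - 1087.5 = 181.6
Trade balance (goods + services) = 632.9 + 181.6 = 814.5
Net primary income = -272.0
Net secondary income = -52.2
Current account = 814.5 + (-272.0) + (-52.2) = 490.3

490.3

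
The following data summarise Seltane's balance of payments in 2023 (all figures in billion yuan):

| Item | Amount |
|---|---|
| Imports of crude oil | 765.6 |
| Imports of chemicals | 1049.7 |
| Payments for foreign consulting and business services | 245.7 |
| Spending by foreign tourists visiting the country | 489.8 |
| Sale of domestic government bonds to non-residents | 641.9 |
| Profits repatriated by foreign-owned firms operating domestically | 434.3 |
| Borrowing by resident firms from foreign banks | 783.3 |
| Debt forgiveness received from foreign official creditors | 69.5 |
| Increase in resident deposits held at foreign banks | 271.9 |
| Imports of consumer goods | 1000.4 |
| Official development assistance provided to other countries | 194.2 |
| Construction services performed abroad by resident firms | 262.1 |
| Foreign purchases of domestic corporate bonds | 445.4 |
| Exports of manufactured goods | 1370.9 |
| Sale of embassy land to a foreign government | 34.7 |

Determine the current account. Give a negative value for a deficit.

Goods: -1000.4 - 765.6 - 1049.7 + 1370.9 = -1444.8
Services: 489.8 + 262.1 - 245.7 = 506.2
Primary income: -434.3
Secondary income: -194.2
Current account = (-1444.8) + 506.2 + (-434.3) + (-194.2) = -1567.1
(Excluded from the current account — financial account: sale of domestic government bonds to non-residents 641.9, borrowing by resident firms from foreign banks 783.3, increase in resident deposits held at foreign banks 271.9, foreign purchases of domestic corporate bonds 445.4; capital account: debt forgiveness received from foreign official creditors 69.5, sale of embassy land to a foreign government 34.7.)

-1567.1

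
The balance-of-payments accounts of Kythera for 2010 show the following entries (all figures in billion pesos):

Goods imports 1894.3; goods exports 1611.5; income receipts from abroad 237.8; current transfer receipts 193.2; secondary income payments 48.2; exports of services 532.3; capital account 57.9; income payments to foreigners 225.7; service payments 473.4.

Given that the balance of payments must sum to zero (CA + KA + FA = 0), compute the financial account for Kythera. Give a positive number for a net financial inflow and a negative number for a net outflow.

8.9

Goods balance = 1611.5 - 1894.3 = -282.8
Services balance = 532.3 - 473.4 = 58.9
Trade balance (goods + services) = -282.8 + 58.9 = -223.9
Net primary income = 237.8 - 225.7 = 12.1
Net secondary income = 193.2 - 48.2 = 145.0
Current account = -223.9 + 12.1 + 145.0 = -66.8
Financial account = -(-66.8 + 57.9) = 8.9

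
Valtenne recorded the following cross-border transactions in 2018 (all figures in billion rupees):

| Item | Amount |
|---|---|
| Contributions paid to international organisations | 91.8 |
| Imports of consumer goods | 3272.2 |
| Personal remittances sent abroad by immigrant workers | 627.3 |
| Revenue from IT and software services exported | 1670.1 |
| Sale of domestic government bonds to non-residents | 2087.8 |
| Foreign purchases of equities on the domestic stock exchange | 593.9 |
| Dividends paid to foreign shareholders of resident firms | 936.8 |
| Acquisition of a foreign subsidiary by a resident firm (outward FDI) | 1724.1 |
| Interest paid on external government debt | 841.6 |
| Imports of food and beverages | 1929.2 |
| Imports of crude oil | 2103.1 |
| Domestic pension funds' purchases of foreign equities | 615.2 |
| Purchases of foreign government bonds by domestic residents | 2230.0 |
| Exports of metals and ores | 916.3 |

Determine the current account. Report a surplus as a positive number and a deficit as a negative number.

Goods: -3272.2 - 1929.2 + 916.3 - 2103.1 = -6388.2
Services: 1670.1
Primary income: -841.6 - 936.8 = -1778.4
Secondary income: -91.8 - 627.3 = -719.1
Current account = (-6388.2) + 1670.1 + (-1778.4) + (-719.1) = -7215.6
(Excluded from the current account — financial account: sale of domestic government bonds to non-residents 2087.8, foreign purchases of equities on the domestic stock exchange 593.9, acquisition of a foreign subsidiary by a resident firm (outward FDI) 1724.1, domestic pension funds' purchases of foreign equities 615.2, purchases of foreign government bonds by domestic residents 2230.0.)

-7215.6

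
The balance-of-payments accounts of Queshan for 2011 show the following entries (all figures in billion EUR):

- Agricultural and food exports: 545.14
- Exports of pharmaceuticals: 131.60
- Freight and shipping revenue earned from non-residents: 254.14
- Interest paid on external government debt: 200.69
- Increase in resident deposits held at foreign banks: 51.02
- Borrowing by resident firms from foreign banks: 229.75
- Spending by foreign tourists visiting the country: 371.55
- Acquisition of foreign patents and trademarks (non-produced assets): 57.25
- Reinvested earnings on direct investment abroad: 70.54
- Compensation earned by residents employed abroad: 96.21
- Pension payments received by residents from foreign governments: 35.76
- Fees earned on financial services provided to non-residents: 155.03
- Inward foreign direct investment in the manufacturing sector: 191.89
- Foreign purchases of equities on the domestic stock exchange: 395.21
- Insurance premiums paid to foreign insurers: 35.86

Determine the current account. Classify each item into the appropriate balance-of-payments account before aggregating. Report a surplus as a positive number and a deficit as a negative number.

1423.42

Goods: 545.14 + 131.60 = 676.74
Services: 371.55 + 155.03 - 35.86 + 254.14 = 744.86
Primary income: 96.21 - 200.69 + 70.54 = -33.94
Secondary income: 35.76
Current account = 676.74 + 744.86 + (-33.94) + 35.76 = 1423.42
(Excluded from the current account — financial account: increase in resident deposits held at foreign banks 51.02, borrowing by resident firms from foreign banks 229.75, inward foreign direct investment in the manufacturing sector 191.89, foreign purchases of equities on the domestic stock exchange 395.21; capital account: acquisition of foreign patents and trademarks (non-produced assets) 57.25.)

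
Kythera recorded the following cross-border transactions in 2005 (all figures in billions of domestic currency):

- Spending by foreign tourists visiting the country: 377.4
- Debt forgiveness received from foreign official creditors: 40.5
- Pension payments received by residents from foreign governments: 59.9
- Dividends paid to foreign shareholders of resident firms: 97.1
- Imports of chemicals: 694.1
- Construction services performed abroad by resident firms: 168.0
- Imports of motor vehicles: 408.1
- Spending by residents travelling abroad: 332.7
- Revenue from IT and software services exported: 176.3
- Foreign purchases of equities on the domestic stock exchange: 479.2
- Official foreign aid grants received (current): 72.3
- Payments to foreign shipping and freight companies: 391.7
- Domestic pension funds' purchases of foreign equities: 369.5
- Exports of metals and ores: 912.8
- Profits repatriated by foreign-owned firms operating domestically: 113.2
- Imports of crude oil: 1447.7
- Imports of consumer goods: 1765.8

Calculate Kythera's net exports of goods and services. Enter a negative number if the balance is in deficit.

Goods: -1447.7 - 408.1 - 694.1 + 912.8 - 1765.8 = -3402.9
Services: 176.3 - 332.7 - 391.7 + 168.0 + 377.4 = -2.7
Trade balance = -3402.9 + (-2.7) = -3405.6
(Excluded from the trade balance — capital account: debt forgiveness received from foreign official creditors 40.5; secondary income: pension payments received by residents from foreign governments 59.9, official foreign aid grants received (current) 72.3; primary income: dividends paid to foreign shareholders of resident firms 97.1, profits repatriated by foreign-owned firms operating domestically 113.2; financial account: foreign purchases of equities on the domestic stock exchange 479.2, domestic pension funds' purchases of foreign equities 369.5.)

-3405.6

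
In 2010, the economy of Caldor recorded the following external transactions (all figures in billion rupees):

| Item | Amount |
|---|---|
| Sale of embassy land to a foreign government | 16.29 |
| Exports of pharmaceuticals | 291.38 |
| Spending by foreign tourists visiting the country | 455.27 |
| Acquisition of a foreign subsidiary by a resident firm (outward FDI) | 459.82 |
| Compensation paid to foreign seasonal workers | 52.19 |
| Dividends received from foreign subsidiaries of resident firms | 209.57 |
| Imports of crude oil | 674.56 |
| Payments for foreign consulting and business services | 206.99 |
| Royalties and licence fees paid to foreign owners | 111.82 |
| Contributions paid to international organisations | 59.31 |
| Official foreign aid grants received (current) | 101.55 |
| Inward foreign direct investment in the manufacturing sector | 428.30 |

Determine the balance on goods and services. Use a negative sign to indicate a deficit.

-246.72

Goods: 291.38 - 674.56 = -383.18
Services: -111.82 + 455.27 - 206.99 = 136.46
Trade balance = -383.18 + 136.46 = -246.72
(Excluded from the trade balance — capital account: sale of embassy land to a foreign government 16.29; financial account: acquisition of a foreign subsidiary by a resident firm (outward FDI) 459.82, inward foreign direct investment in the manufacturing sector 428.30; primary income: compensation paid to foreign seasonal workers 52.19, dividends received from foreign subsidiaries of resident firms 209.57; secondary income: contributions paid to international organisations 59.31, official foreign aid grants received (current) 101.55.)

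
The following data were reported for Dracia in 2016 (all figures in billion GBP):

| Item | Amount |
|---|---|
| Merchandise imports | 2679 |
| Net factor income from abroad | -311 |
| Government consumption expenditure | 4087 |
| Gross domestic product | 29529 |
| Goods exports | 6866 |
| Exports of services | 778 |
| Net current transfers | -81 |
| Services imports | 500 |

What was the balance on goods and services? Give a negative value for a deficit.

Goods balance = 6866 - 2679 = 4187
Services balance = 778 - 500 = 278
Trade balance (goods + services) = 4187 + 278 = 4465

4465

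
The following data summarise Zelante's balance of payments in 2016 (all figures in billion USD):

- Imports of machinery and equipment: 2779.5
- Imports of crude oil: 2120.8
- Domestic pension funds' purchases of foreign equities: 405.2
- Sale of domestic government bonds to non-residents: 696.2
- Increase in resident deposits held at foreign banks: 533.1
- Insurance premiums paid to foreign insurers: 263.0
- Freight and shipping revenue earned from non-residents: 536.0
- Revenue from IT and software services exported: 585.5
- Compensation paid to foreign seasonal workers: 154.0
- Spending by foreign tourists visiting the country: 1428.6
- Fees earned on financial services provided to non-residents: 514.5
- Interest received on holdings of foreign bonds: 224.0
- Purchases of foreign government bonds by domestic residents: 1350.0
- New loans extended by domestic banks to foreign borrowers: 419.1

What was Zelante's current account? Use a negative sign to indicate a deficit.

Goods: -2120.8 - 2779.5 = -4900.3
Services: 585.5 - 263.0 + 514.5 + 536.0 + 1428.6 = 2801.6
Primary income: -154.0 + 224.0 = 70.0
Current account = (-4900.3) + 2801.6 + 70.0 = -2028.7
(Excluded from the current account — financial account: domestic pension funds' purchases of foreign equities 405.2, sale of domestic government bonds to non-residents 696.2, increase in resident deposits held at foreign banks 533.1, purchases of foreign government bonds by domestic residents 1350.0, new loans extended by domestic banks to foreign borrowers 419.1.)

-2028.7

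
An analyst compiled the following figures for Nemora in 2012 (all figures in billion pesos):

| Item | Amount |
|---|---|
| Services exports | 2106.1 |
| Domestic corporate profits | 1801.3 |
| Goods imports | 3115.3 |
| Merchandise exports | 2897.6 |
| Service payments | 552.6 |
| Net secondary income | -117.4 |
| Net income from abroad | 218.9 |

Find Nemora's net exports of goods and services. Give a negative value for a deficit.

1335.8

Goods balance = 2897.6 - 3115.3 = -217.7
Services balance = 2106.1 - 552.6 = 1553.5
Trade balance (goods + services) = -217.7 + 1553.5 = 1335.8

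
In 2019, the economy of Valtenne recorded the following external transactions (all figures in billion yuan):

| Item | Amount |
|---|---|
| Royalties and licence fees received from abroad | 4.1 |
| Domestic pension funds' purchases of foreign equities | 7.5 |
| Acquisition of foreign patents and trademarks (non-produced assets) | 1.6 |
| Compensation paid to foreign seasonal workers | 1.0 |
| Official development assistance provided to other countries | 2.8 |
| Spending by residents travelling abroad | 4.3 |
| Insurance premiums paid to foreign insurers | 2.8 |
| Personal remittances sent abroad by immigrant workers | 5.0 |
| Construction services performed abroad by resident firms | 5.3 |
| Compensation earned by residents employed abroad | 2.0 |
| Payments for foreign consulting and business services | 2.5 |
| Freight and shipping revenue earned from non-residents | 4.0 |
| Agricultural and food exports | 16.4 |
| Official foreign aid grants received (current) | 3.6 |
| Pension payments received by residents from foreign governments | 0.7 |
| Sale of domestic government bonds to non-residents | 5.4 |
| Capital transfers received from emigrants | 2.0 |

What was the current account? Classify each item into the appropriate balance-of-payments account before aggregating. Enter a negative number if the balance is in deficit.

Goods: 16.4
Services: 4.1 + 5.3 + 4.0 - 2.8 - 2.5 - 4.3 = 3.8
Primary income: 2.0 - 1.0 = 1.0
Secondary income: -5.0 + 3.6 + 0.7 - 2.8 = -3.5
Current account = 16.4 + 3.8 + 1.0 + (-3.5) = 17.7
(Excluded from the current account — financial account: domestic pension funds' purchases of foreign equities 7.5, sale of domestic government bonds to non-residents 5.4; capital account: acquisition of foreign patents and trademarks (non-produced assets) 1.6, capital transfers received from emigrants 2.0.)

17.7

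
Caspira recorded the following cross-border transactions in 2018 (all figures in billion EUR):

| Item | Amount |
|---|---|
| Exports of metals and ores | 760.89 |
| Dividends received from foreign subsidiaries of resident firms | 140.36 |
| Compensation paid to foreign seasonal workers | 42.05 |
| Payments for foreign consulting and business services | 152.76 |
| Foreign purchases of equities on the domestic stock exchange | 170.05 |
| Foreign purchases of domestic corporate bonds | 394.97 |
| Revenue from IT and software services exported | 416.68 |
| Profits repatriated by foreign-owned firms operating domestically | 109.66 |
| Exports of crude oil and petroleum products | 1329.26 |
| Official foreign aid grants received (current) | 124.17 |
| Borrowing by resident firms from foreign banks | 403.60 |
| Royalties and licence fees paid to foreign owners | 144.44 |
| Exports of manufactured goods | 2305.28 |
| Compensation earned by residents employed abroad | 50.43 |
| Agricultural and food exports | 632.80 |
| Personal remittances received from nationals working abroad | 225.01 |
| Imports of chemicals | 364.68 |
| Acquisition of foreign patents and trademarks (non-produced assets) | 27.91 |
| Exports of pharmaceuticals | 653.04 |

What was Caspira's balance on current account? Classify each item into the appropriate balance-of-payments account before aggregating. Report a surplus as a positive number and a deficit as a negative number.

5824.33

Goods: 632.80 - 364.68 + 1329.26 + 653.04 + 2305.28 + 760.89 = 5316.59
Services: 416.68 - 152.76 - 144.44 = 119.48
Primary income: 50.43 + 140.36 - 42.05 - 109.66 = 39.08
Secondary income: 124.17 + 225.01 = 349.18
Current account = 5316.59 + 119.48 + 39.08 + 349.18 = 5824.33
(Excluded from the current account — financial account: foreign purchases of equities on the domestic stock exchange 170.05, foreign purchases of domestic corporate bonds 394.97, borrowing by resident firms from foreign banks 403.60; capital account: acquisition of foreign patents and trademarks (non-produced assets) 27.91.)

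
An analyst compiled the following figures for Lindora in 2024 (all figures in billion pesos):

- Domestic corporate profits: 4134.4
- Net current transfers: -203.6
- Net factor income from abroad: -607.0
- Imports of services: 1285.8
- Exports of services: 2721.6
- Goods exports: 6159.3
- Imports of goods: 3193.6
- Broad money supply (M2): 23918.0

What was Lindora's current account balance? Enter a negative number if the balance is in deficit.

3590.9

Goods balance = 6159.3 - 3193.6 = 2965.7
Services balance = 2721.6 - 1285.8 = 1435.8
Trade balance (goods + services) = 2965.7 + 1435.8 = 4401.5
Net primary income = -607.0
Net secondary income = -203.6
Current account = 4401.5 + (-607.0) + (-203.6) = 3590.9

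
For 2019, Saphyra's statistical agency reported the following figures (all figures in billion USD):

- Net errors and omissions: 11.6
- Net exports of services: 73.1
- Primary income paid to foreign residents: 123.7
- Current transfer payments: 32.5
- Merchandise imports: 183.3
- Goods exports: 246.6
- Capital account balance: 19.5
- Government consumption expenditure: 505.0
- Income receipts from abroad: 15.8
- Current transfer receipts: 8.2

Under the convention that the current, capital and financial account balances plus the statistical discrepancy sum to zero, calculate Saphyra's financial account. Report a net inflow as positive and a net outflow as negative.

Goods balance = 246.6 - 183.3 = 63.3
Services balance = 73.1
Trade balance (goods + services) = 63.3 + 73.1 = 136.4
Net primary income = 15.8 - 123.7 = -107.9
Net secondary income = 8.2 - 32.5 = -24.3
Current account = 136.4 + (-107.9) + (-24.3) = 4.2
Financial account = -(4.2 + 19.5 + 11.6) = -35.3

-35.3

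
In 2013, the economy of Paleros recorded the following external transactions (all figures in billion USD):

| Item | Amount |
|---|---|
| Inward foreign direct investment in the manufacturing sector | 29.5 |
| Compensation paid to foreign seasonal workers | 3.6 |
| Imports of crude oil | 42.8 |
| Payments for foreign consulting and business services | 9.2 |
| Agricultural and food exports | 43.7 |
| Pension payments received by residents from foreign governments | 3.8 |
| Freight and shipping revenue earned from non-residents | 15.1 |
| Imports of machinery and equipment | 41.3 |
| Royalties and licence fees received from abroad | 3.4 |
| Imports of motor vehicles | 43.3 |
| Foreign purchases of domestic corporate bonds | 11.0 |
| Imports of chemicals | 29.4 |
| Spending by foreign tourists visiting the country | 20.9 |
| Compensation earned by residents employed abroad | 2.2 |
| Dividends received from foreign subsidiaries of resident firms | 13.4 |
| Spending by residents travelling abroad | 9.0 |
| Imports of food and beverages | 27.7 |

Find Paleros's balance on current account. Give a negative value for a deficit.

Goods: -27.7 - 42.8 + 43.7 - 29.4 - 41.3 - 43.3 = -140.8
Services: -9.2 + 20.9 + 3.4 - 9.0 + 15.1 = 21.2
Primary income: -3.6 + 2.2 + 13.4 = 12.0
Secondary income: 3.8
Current account = (-140.8) + 21.2 + 12.0 + 3.8 = -103.8
(Excluded from the current account — financial account: inward foreign direct investment in the manufacturing sector 29.5, foreign purchases of domestic corporate bonds 11.0.)

-103.8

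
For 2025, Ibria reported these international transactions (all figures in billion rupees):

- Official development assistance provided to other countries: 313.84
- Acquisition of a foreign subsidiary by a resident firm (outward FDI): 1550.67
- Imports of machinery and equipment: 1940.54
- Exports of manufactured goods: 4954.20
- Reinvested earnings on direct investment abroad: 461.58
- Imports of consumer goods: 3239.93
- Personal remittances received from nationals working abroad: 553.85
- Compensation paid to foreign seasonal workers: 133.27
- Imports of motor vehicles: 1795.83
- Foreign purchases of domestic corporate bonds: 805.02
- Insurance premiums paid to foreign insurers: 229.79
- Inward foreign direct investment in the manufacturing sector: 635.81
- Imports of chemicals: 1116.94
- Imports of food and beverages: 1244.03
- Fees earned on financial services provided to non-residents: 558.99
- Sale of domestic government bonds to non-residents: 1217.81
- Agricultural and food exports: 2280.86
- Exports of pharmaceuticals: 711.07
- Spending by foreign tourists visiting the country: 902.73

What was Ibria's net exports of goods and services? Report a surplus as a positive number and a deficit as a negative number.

-159.21

Goods: -3239.93 - 1940.54 + 4954.20 - 1244.03 - 1116.94 + 2280.86 + 711.07 - 1795.83 = -1391.14
Services: -229.79 + 902.73 + 558.99 = 1231.93
Trade balance = -1391.14 + 1231.93 = -159.21
(Excluded from the trade balance — secondary income: official development assistance provided to other countries 313.84, personal remittances received from nationals working abroad 553.85; financial account: acquisition of a foreign subsidiary by a resident firm (outward FDI) 1550.67, foreign purchases of domestic corporate bonds 805.02, inward foreign direct investment in the manufacturing sector 635.81, sale of domestic government bonds to non-residents 1217.81; primary income: reinvested earnings on direct investment abroad 461.58, compensation paid to foreign seasonal workers 133.27.)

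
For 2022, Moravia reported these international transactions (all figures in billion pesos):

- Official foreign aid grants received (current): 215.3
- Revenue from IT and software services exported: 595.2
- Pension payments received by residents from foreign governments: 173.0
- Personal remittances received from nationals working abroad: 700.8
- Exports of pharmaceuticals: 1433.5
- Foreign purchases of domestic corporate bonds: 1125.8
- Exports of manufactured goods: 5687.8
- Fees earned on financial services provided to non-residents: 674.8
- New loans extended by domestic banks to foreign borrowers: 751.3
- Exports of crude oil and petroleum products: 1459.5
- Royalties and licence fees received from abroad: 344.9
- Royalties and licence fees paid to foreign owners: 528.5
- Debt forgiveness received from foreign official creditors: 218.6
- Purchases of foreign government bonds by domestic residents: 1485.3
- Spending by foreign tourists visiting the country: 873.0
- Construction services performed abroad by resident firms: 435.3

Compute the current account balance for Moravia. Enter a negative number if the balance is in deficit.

12064.6

Goods: 1433.5 + 5687.8 + 1459.5 = 8580.8
Services: 674.8 - 528.5 + 435.3 + 595.2 + 344.9 + 873.0 = 2394.7
Secondary income: 173.0 + 215.3 + 700.8 = 1089.1
Current account = 8580.8 + 2394.7 + 1089.1 = 12064.6
(Excluded from the current account — financial account: foreign purchases of domestic corporate bonds 1125.8, new loans extended by domestic banks to foreign borrowers 751.3, purchases of foreign government bonds by domestic residents 1485.3; capital account: debt forgiveness received from foreign official creditors 218.6.)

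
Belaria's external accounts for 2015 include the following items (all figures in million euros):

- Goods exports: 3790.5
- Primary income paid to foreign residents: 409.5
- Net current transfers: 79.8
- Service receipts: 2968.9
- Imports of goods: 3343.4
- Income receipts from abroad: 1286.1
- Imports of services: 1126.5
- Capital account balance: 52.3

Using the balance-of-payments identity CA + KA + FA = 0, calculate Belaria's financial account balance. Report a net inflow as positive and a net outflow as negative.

-3298.2

Goods balance = 3790.5 - 3343.4 = 447.1
Services balance = 2968.9 - 1126.5 = 1842.4
Trade balance (goods + services) = 447.1 + 1842.4 = 2289.5
Net primary income = 1286.1 - 409.5 = 876.6
Net secondary income = 79.8
Current account = 2289.5 + 876.6 + 79.8 = 3245.9
Financial account = -(3245.9 + 52.3) = -3298.2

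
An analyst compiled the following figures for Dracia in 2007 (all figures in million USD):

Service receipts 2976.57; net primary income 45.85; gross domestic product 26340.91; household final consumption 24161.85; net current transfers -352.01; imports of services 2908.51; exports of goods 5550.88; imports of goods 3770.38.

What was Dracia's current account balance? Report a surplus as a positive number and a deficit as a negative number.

1542.40

Goods balance = 5550.88 - 3770.38 = 1780.50
Services balance = 2976.57 - 2908.51 = 68.06
Trade balance (goods + services) = 1780.50 + 68.06 = 1848.56
Net primary income = 45.85
Net secondary income = -352.01
Current account = 1848.56 + 45.85 + (-352.01) = 1542.40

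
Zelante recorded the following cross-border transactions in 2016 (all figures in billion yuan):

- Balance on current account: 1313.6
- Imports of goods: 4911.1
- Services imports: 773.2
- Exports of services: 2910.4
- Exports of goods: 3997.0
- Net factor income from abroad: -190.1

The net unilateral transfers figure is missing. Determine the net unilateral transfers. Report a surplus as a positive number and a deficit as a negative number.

Current account = goods balance + services balance + net primary income + net secondary income
Sum of the known components = 1033.0
Net unilateral transfers = CA - (known components) = 1313.6 - 1033.0 = 280.6

280.6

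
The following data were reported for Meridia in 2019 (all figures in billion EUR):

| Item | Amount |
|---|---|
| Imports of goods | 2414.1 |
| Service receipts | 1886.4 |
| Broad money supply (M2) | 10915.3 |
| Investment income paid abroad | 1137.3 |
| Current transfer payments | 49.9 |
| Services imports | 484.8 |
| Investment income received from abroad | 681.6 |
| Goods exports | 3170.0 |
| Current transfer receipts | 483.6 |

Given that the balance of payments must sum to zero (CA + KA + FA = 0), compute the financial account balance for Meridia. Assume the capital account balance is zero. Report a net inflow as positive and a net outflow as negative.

Goods balance = 3170.0 - 2414.1 = 755.9
Services balance = 1886.4 - 484.8 = 1401.6
Trade balance (goods + services) = 755.9 + 1401.6 = 2157.5
Net primary income = 681.6 - 1137.3 = -455.7
Net secondary income = 483.6 - 49.9 = 433.7
Current account = 2157.5 + (-455.7) + 433.7 = 2135.5
Financial account = -(2135.5) = -2135.5

-2135.5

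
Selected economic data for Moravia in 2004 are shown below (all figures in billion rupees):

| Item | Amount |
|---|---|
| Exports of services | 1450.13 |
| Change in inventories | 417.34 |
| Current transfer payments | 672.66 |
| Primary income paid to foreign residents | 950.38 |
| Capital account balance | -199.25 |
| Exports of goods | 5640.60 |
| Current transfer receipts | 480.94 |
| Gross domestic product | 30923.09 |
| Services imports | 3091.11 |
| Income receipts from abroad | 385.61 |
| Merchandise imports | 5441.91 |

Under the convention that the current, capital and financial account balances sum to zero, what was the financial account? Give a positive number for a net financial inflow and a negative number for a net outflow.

2398.03

Goods balance = 5640.60 - 5441.91 = 198.69
Services balance = 1450.13 - 3091.11 = -1640.98
Trade balance (goods + services) = 198.69 + (-1640.98) = -1442.29
Net primary income = 385.61 - 950.38 = -564.77
Net secondary income = 480.94 - 672.66 = -191.72
Current account = -1442.29 + (-564.77) + (-191.72) = -2198.78
Financial account = -(-2198.78 + (-199.25)) = 2398.03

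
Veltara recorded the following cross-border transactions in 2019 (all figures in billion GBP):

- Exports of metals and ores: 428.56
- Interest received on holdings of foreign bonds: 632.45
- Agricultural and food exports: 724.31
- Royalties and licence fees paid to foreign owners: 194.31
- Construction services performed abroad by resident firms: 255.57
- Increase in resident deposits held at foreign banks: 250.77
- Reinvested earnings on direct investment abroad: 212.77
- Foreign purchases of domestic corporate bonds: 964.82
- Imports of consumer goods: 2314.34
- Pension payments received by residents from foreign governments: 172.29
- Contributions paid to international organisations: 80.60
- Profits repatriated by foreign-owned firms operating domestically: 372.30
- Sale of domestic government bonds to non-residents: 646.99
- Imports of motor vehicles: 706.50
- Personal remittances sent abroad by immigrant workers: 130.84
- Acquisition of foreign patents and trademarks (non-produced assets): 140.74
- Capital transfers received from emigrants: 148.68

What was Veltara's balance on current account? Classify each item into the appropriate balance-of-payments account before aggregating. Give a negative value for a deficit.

-1372.94

Goods: 428.56 + 724.31 - 706.50 - 2314.34 = -1867.97
Services: -194.31 + 255.57 = 61.26
Primary income: 212.77 - 372.30 + 632.45 = 472.92
Secondary income: -80.60 + 172.29 - 130.84 = -39.15
Current account = (-1867.97) + 61.26 + 472.92 + (-39.15) = -1372.94
(Excluded from the current account — financial account: increase in resident deposits held at foreign banks 250.77, foreign purchases of domestic corporate bonds 964.82, sale of domestic government bonds to non-residents 646.99; capital account: acquisition of foreign patents and trademarks (non-produced assets) 140.74, capital transfers received from emigrants 148.68.)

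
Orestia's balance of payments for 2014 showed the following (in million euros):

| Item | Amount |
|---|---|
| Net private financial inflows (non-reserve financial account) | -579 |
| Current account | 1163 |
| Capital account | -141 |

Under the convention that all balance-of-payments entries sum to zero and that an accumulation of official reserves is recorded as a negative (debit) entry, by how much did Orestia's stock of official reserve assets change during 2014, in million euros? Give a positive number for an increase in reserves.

443

Official reserve transactions balance = -(1163 + (-141) + (-579)) = -443
An accumulation of reserves is recorded as a debit (negative entry), so the change in the stock of reserves is the negative of that balance.
Change in official reserves = -(-443) = 443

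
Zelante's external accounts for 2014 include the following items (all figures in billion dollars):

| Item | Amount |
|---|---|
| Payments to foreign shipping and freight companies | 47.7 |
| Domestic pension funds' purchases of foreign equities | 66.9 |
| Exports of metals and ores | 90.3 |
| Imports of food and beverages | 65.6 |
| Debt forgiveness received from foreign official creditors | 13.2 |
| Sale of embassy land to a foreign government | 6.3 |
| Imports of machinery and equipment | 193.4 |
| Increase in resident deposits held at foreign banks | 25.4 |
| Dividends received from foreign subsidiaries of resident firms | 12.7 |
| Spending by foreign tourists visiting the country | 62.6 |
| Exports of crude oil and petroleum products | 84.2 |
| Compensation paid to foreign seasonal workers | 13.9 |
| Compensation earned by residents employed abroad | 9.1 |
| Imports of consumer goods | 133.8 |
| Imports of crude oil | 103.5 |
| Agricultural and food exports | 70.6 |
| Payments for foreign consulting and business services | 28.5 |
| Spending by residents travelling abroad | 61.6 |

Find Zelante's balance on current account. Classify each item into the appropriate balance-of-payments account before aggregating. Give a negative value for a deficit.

-318.5

Goods: -193.4 + 70.6 + 90.3 - 103.5 - 133.8 + 84.2 - 65.6 = -251.2
Services: -61.6 + 62.6 - 47.7 - 28.5 = -75.2
Primary income: 9.1 + 12.7 - 13.9 = 7.9
Current account = (-251.2) + (-75.2) + 7.9 = -318.5
(Excluded from the current account — financial account: domestic pension funds' purchases of foreign equities 66.9, increase in resident deposits held at foreign banks 25.4; capital account: debt forgiveness received from foreign official creditors 13.2, sale of embassy land to a foreign government 6.3.)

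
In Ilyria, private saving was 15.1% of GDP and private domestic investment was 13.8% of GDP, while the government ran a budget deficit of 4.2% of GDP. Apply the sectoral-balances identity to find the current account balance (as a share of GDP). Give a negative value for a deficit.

By the sectoral-balances identity, CA = (S_private - I) + (T - G).
Private balance = 15.1 - 13.8 = 1.3
Government balance (T - G) = -4.2
CA = 1.3 + (-4.2) = -2.9

-2.9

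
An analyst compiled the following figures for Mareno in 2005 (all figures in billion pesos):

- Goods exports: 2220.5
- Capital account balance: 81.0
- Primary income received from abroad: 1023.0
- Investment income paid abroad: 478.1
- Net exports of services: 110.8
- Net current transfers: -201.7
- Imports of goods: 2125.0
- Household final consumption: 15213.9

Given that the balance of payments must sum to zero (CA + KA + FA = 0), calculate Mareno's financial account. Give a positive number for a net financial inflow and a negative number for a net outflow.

Goods balance = 2220.5 - 2125.0 = 95.5
Services balance = 110.8
Trade balance (goods + services) = 95.5 + 110.8 = 206.3
Net primary income = 1023.0 - 478.1 = 544.9
Net secondary income = -201.7
Current account = 206.3 + 544.9 + (-201.7) = 549.5
Financial account = -(549.5 + 81.0) = -630.5

-630.5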